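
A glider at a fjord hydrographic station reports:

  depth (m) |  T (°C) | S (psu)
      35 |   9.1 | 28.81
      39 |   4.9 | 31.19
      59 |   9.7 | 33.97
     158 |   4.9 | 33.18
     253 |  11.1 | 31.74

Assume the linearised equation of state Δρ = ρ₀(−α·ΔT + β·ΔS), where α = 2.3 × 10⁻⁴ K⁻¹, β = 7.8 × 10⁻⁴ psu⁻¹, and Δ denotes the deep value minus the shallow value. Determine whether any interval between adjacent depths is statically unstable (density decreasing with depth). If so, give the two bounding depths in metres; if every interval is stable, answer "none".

Evaluate Δρ/ρ₀ = −αΔT + βΔS across each adjacent pair:
  35–39 m: −αΔT+βΔS = −(2.3 × 10⁻⁴)(-4.2)+(7.8 × 10⁻⁴)(+2.38) = 2.8 × 10⁻³ → stable
  39–59 m: −αΔT+βΔS = −(2.3 × 10⁻⁴)(+4.8)+(7.8 × 10⁻⁴)(+2.78) = 1.1 × 10⁻³ → stable
  59–158 m: −αΔT+βΔS = −(2.3 × 10⁻⁴)(-4.8)+(7.8 × 10⁻⁴)(-0.79) = 4.9 × 10⁻⁴ → stable
  158–253 m: −αΔT+βΔS = −(2.3 × 10⁻⁴)(+6.2)+(7.8 × 10⁻⁴)(-1.44) = -2.5 × 10⁻³ → UNSTABLE
The 158–253 m interval has Δρ < 0: lighter water underlies denser water.

158–253 m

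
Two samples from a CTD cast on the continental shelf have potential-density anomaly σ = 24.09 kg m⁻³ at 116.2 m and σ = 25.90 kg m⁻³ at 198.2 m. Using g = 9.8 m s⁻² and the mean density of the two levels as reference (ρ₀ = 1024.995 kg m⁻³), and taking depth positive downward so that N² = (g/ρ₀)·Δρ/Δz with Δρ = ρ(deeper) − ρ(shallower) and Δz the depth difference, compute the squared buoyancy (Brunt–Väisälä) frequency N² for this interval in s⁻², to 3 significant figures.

Δρ = 1025.90 − 1024.09 = 1.81 kg m⁻³ over Δz = 198.2 − 116.2 = 82 m.
N² = (9.8/1024.995) × (1.81/82) = 2.1104 × 10⁻⁴ s⁻² ≈ 2.11 × 10⁻⁴ s⁻².

2.11 × 10⁻⁴ s⁻²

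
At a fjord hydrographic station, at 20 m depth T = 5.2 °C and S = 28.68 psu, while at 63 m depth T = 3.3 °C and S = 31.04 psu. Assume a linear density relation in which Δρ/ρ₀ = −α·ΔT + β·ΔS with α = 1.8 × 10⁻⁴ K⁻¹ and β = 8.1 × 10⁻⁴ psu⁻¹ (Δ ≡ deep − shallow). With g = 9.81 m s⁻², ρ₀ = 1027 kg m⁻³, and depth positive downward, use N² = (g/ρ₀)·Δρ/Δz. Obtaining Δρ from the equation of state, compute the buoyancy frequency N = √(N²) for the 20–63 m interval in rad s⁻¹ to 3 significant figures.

0.0227 rad s⁻¹

ΔT = -1.9 K, ΔS = +2.36 psu (deep − shallow).
Δρ/ρ₀ = −αΔT + βΔS = 3.42 × 10⁻⁴ + 1.9116 × 10⁻³ = 2.2536 × 10⁻³, so Δρ ≈ 2.314 kg m⁻³.
N² = (g/ρ₀)·Δρ/Δz = g·(Δρ/ρ₀)/Δz = 9.81 × 2.2536 × 10⁻³ / 43 = 5.1414 × 10⁻⁴ s⁻².
N = √(5.1414 × 10⁻⁴) = 0.022675 rad s⁻¹ ≈ 0.0227 rad s⁻¹.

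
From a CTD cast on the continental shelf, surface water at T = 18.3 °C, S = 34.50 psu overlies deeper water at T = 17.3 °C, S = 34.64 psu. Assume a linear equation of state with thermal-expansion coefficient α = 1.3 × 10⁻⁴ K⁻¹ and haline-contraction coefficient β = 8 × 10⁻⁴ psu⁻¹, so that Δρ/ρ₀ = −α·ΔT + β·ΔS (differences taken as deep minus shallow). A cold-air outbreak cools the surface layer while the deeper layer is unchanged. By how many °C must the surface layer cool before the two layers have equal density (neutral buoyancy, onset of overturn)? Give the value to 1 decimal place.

Neutral buoyancy requires Δρ = 0, i.e. −α(T_deep − T_surf′) + β(S_deep − S_surf) = 0.
T_surf′ = T_deep − (β/α)·ΔS = 17.3 − (8 × 10⁻⁴/1.3 × 10⁻⁴)·(+0.14) = 16.438 °C.
Cooling required: 18.3 − (16.438) = 1.862 °C.

1.9 °C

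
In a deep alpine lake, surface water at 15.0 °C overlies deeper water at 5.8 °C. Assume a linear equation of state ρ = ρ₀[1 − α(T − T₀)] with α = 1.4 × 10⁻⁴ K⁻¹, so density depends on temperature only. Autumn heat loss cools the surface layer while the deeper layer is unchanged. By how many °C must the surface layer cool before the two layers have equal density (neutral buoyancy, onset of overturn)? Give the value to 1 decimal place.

With temperature the only control, equal density requires T_surf′ = T_deep.
T_surf′ = 5.8 °C.
Cooling required: 15.0 − 5.8 = 9.2 °C.

9.2 °C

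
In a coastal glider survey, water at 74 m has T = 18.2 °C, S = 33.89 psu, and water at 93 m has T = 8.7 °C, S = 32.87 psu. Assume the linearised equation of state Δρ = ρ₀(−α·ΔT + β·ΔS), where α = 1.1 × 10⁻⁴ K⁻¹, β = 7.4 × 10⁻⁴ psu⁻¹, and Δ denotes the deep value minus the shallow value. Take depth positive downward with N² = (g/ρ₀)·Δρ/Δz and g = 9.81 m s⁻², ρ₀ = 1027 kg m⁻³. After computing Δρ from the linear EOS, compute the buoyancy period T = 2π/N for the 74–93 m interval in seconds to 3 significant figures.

513 s

ΔT = -9.5 K, ΔS = -1.02 psu (deep − shallow).
Δρ/ρ₀ = −αΔT + βΔS = 1.045 × 10⁻³ − 7.548 × 10⁻⁴ = 2.902 × 10⁻⁴, so Δρ ≈ 0.2980 kg m⁻³.
N² = (g/ρ₀)·Δρ/Δz = g·(Δρ/ρ₀)/Δz = 9.81 × 2.902 × 10⁻⁴ / 19 = 1.4983 × 10⁻⁴ s⁻².
N = √(1.4983 × 10⁻⁴) = 0.012241 rad s⁻¹ → T = 2π/N = 513.29 s ≈ 513 s.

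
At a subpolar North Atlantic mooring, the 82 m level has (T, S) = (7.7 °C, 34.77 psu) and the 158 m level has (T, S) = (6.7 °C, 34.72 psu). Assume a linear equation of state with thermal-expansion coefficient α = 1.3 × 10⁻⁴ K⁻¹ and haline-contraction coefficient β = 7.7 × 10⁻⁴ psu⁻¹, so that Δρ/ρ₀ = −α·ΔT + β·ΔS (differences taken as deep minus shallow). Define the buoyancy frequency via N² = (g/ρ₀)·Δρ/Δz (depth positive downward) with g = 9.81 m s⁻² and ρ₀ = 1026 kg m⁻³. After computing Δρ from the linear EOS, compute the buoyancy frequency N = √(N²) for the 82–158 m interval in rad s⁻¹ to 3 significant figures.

ΔT = -1.0 K, ΔS = -0.05 psu (deep − shallow).
Δρ/ρ₀ = −αΔT + βΔS = 1.30 × 10⁻⁴ − 3.85 × 10⁻⁵ = 9.15 × 10⁻⁵, so Δρ ≈ 0.09388 kg m⁻³.
N² = (g/ρ₀)·Δρ/Δz = g·(Δρ/ρ₀)/Δz = 9.81 × 9.15 × 10⁻⁵ / 76 = 1.1811 × 10⁻⁵ s⁻².
N = √(1.1811 × 10⁻⁵) = 3.4367 × 10⁻³ rad s⁻¹ ≈ 3.44 × 10⁻³ rad s⁻¹.

3.44 × 10⁻³ rad s⁻¹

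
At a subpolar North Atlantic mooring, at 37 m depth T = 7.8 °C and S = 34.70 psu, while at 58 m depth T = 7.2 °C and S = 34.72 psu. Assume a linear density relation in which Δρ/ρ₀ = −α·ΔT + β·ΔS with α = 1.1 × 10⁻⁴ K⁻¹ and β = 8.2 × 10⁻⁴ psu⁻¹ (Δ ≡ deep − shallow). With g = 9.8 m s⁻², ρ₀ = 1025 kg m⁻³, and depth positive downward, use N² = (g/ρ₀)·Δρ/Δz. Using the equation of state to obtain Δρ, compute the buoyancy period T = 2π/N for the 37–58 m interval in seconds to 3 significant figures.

1.01 × 10³ s

ΔT = -0.6 K, ΔS = +0.02 psu (deep − shallow).
Δρ/ρ₀ = −αΔT + βΔS = 6.60 × 10⁻⁵ + 1.64 × 10⁻⁵ = 8.24 × 10⁻⁵, so Δρ ≈ 0.08446 kg m⁻³.
N² = (g/ρ₀)·Δρ/Δz = g·(Δρ/ρ₀)/Δz = 9.8 × 8.24 × 10⁻⁵ / 21 = 3.8453 × 10⁻⁵ s⁻².
N = √(3.8453 × 10⁻⁵) = 6.2010 × 10⁻³ rad s⁻¹ → T = 2π/N = 1.0133 × 10³ s ≈ 1.01 × 10³ s.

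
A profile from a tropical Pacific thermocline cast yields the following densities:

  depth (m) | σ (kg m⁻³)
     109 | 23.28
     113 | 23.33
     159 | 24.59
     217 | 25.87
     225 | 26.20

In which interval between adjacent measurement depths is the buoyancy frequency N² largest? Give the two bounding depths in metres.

Compute the density gradient over each adjacent pair:
  109–113 m: Δρ/Δz = 0.05/4 = 0.013 kg m⁻⁴
  113–159 m: Δρ/Δz = 1.26/46 = 0.027 kg m⁻⁴
  159–217 m: Δρ/Δz = 1.28/58 = 0.022 kg m⁻⁴
  217–225 m: Δρ/Δz = 0.33/8 = 0.041 kg m⁻⁴
The largest gradient is in the 217–225 m interval — the pycnocline.

217–225 m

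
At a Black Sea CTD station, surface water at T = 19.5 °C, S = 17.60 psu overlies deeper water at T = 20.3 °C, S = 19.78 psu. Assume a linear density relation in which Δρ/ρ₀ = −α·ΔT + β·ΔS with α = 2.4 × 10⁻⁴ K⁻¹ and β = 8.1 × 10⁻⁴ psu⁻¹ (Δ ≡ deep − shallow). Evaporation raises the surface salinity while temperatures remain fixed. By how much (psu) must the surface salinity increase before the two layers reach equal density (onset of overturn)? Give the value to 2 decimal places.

Neutral buoyancy requires −α(T_deep − T_surf) + β(S_deep − S_surf′) = 0.
S_surf′ = S_deep − (α/β)·ΔT = 19.78 − (2.4 × 10⁻⁴/8.1 × 10⁻⁴)·(+0.8) = 19.5430 psu.
Increase required: 19.5430 − 17.60 = 1.9430 psu.

1.94 psu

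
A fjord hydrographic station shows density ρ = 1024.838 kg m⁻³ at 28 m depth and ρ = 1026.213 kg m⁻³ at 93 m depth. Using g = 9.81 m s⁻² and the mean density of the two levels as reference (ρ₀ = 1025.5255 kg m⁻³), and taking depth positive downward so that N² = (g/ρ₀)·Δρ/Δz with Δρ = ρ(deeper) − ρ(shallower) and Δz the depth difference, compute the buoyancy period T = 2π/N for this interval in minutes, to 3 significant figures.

7.36 min

Δρ = 1026.213 − 1024.838 = 1.375 kg m⁻³ over Δz = 93 − 28 = 65 m.
N² = (9.81/1025.5255) × (1.375/65) = 2.0235 × 10⁻⁴ s⁻².
N = √(2.0235 × 10⁻⁴) = 0.014225 rad s⁻¹, so T = 2π/N = 441.70 s = 7.3617 min ≈ 7.36 min.
A positive N² confirms static stability across the interval.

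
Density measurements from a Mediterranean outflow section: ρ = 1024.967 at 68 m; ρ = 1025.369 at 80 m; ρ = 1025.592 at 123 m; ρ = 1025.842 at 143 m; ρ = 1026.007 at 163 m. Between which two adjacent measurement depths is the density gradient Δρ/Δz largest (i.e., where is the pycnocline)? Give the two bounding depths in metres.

Compute the density gradient over each adjacent pair:
  68–80 m: Δρ/Δz = 0.402/12 = 0.034 kg m⁻⁴
  80–123 m: Δρ/Δz = 0.223/43 = 5.2 × 10⁻³ kg m⁻⁴
  123–143 m: Δρ/Δz = 0.250/20 = 0.013 kg m⁻⁴
  143–163 m: Δρ/Δz = 0.165/20 = 8.3 × 10⁻³ kg m⁻⁴
The largest gradient is in the 68–80 m interval — the pycnocline.

68–80 m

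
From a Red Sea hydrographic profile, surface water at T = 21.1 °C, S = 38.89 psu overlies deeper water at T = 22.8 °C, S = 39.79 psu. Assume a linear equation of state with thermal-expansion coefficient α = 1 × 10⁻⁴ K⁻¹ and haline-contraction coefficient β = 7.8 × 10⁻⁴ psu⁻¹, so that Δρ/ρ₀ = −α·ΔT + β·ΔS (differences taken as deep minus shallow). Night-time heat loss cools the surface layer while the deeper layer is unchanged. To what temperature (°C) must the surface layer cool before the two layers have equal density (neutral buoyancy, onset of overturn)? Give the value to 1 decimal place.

15.8 °C

Neutral buoyancy requires Δρ = 0, i.e. −α(T_deep − T_surf′) + β(S_deep − S_surf) = 0.
T_surf′ = T_deep − (β/α)·ΔS = 22.8 − (7.8 × 10⁻⁴/1 × 10⁻⁴)·(+0.90) = 15.780 °C.
Cooling required: 21.1 − (15.780) = 5.320 °C.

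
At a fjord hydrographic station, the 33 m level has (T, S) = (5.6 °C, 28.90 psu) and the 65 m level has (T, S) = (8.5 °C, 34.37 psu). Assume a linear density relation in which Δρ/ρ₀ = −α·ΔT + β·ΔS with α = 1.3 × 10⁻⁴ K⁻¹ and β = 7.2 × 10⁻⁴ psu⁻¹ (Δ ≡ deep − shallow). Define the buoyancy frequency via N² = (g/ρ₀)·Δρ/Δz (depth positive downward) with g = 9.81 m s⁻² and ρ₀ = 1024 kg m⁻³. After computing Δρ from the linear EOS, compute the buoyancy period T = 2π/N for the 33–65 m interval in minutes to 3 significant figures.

ΔT = +2.9 K, ΔS = +5.47 psu (deep − shallow).
Δρ/ρ₀ = −αΔT + βΔS = -3.77 × 10⁻⁴ + 3.9384 × 10⁻³ = 3.5614 × 10⁻³, so Δρ ≈ 3.647 kg m⁻³.
N² = (g/ρ₀)·Δρ/Δz = g·(Δρ/ρ₀)/Δz = 9.81 × 3.5614 × 10⁻³ / 32 = 1.0918 × 10⁻³ s⁻².
N = √(1.0918 × 10⁻³) = 0.033042 rad s⁻¹ → T = 2π/N = 190.16 s = 3.1693 min ≈ 3.17 min.

3.17 min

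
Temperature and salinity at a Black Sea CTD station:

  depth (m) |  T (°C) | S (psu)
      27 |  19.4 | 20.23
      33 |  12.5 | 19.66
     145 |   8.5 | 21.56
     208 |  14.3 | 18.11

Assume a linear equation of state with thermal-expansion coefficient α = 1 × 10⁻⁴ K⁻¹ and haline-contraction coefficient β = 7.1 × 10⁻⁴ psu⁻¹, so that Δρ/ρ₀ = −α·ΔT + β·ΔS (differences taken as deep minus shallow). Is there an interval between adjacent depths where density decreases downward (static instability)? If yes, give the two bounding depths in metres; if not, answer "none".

145–208 m

Evaluate Δρ/ρ₀ = −αΔT + βΔS across each adjacent pair:
  27–33 m: −αΔT+βΔS = −(1 × 10⁻⁴)(-6.9)+(7.1 × 10⁻⁴)(-0.57) = 2.9 × 10⁻⁴ → stable
  33–145 m: −αΔT+βΔS = −(1 × 10⁻⁴)(-4.0)+(7.1 × 10⁻⁴)(+1.90) = 1.7 × 10⁻³ → stable
  145–208 m: −αΔT+βΔS = −(1 × 10⁻⁴)(+5.8)+(7.1 × 10⁻⁴)(-3.45) = -3.0 × 10⁻³ → UNSTABLE
The 145–208 m interval has Δρ < 0: lighter water underlies denser water.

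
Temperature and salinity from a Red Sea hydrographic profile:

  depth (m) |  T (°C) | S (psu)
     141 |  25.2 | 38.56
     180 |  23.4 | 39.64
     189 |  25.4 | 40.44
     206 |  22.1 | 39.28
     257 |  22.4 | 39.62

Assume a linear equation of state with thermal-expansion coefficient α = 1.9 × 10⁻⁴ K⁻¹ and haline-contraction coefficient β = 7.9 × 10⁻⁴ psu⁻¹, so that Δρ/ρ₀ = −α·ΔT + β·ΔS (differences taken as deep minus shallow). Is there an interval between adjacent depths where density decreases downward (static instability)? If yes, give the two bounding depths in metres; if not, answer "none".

Evaluate Δρ/ρ₀ = −αΔT + βΔS across each adjacent pair:
  141–180 m: −αΔT+βΔS = −(1.9 × 10⁻⁴)(-1.8)+(7.9 × 10⁻⁴)(+1.08) = 1.2 × 10⁻³ → stable
  180–189 m: −αΔT+βΔS = −(1.9 × 10⁻⁴)(+2.0)+(7.9 × 10⁻⁴)(+0.80) = 2.5 × 10⁻⁴ → stable
  189–206 m: −αΔT+βΔS = −(1.9 × 10⁻⁴)(-3.3)+(7.9 × 10⁻⁴)(-1.16) = -2.9 × 10⁻⁴ → UNSTABLE
  206–257 m: −αΔT+βΔS = −(1.9 × 10⁻⁴)(+0.3)+(7.9 × 10⁻⁴)(+0.34) = 2.1 × 10⁻⁴ → stable
The 189–206 m interval has Δρ < 0: lighter water underlies denser water.

189–206 m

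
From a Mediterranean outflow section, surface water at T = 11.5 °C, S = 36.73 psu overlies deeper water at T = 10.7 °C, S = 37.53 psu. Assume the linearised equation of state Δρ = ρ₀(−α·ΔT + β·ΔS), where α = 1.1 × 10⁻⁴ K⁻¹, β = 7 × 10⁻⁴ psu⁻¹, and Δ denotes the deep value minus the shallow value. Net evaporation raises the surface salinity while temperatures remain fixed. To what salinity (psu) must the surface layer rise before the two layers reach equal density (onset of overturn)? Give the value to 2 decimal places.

37.66 psu

Neutral buoyancy requires −α(T_deep − T_surf) + β(S_deep − S_surf′) = 0.
S_surf′ = S_deep − (α/β)·ΔT = 37.53 − (1.1 × 10⁻⁴/7 × 10⁻⁴)·(-0.8) = 37.6557 psu.
Increase required: 37.6557 − 36.73 = 0.9257 psu.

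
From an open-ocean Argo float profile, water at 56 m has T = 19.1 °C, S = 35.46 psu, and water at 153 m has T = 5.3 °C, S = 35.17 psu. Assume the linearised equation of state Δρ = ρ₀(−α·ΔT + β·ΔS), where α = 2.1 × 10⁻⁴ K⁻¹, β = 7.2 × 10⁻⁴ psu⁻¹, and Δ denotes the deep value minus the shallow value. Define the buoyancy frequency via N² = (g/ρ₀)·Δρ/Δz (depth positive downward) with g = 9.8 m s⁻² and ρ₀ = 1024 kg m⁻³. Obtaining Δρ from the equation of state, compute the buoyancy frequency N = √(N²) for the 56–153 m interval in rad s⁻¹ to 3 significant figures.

0.0165 rad s⁻¹

ΔT = -13.8 K, ΔS = -0.29 psu (deep − shallow).
Δρ/ρ₀ = −αΔT + βΔS = 2.898 × 10⁻³ − 2.088 × 10⁻⁴ = 2.6892 × 10⁻³, so Δρ ≈ 2.754 kg m⁻³.
N² = (g/ρ₀)·Δρ/Δz = g·(Δρ/ρ₀)/Δz = 9.8 × 2.6892 × 10⁻³ / 97 = 2.7169 × 10⁻⁴ s⁻².
N = √(2.7169 × 10⁻⁴) = 0.016483 rad s⁻¹ ≈ 0.0165 rad s⁻¹.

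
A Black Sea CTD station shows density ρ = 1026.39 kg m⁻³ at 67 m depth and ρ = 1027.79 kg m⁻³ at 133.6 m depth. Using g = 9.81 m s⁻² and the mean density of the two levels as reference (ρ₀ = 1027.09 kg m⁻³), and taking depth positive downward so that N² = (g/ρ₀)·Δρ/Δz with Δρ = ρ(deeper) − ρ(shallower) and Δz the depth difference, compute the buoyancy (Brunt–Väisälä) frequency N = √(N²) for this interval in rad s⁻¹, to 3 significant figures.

Δρ = 1027.79 − 1026.39 = 1.40 kg m⁻³ over Δz = 133.6 − 67 = 66.6 m.
N² = (9.81/1027.09) × (1.40/66.6) = 2.0078 × 10⁻⁴ s⁻².
N = √(2.0078 × 10⁻⁴) = 0.014170 rad s⁻¹ ≈ 0.0142 rad s⁻¹.

0.0142 rad s⁻¹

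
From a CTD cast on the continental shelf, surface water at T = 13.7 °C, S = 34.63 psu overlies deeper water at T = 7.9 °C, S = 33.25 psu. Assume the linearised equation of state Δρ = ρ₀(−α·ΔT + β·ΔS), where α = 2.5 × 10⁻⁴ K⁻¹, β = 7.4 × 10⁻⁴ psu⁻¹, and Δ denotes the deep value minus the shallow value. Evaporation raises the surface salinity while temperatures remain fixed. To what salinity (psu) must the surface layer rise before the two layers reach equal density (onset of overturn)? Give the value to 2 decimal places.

35.21 psu

Neutral buoyancy requires −α(T_deep − T_surf) + β(S_deep − S_surf′) = 0.
S_surf′ = S_deep − (α/β)·ΔT = 33.25 − (2.5 × 10⁻⁴/7.4 × 10⁻⁴)·(-5.8) = 35.2095 psu.
Increase required: 35.2095 − 34.63 = 0.5795 psu.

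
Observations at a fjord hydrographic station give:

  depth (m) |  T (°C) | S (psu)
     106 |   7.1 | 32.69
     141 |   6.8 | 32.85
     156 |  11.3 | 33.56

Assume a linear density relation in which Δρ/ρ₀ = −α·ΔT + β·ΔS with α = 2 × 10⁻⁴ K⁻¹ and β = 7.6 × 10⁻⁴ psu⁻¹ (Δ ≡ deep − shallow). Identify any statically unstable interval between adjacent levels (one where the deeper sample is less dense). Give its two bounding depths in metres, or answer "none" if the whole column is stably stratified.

141–156 m

Evaluate Δρ/ρ₀ = −αΔT + βΔS across each adjacent pair:
  106–141 m: −αΔT+βΔS = −(2 × 10⁻⁴)(-0.3)+(7.6 × 10⁻⁴)(+0.16) = 1.8 × 10⁻⁴ → stable
  141–156 m: −αΔT+βΔS = −(2 × 10⁻⁴)(+4.5)+(7.6 × 10⁻⁴)(+0.71) = -3.6 × 10⁻⁴ → UNSTABLE
The 141–156 m interval has Δρ < 0: lighter water underlies denser water.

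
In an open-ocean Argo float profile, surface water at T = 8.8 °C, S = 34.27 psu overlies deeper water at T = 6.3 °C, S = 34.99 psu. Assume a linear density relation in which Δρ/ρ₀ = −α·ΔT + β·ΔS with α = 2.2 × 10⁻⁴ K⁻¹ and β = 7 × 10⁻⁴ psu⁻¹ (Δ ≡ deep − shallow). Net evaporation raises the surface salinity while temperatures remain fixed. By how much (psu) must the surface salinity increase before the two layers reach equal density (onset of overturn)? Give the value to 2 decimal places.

Neutral buoyancy requires −α(T_deep − T_surf) + β(S_deep − S_surf′) = 0.
S_surf′ = S_deep − (α/β)·ΔT = 34.99 − (2.2 × 10⁻⁴/7 × 10⁻⁴)·(-2.5) = 35.7757 psu.
Increase required: 35.7757 − 34.27 = 1.5057 psu.

1.51 psu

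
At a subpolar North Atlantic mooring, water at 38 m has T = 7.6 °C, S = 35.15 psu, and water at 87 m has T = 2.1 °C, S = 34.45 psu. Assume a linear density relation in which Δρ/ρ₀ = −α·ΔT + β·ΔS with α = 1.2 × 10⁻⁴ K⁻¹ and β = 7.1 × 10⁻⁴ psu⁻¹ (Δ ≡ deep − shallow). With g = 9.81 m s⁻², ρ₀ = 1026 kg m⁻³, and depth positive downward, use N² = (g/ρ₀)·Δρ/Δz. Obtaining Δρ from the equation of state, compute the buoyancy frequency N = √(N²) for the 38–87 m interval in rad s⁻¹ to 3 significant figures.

5.71 × 10⁻³ rad s⁻¹

ΔT = -5.5 K, ΔS = -0.70 psu (deep − shallow).
Δρ/ρ₀ = −αΔT + βΔS = 6.60 × 10⁻⁴ − 4.97 × 10⁻⁴ = 1.63 × 10⁻⁴, so Δρ ≈ 0.1672 kg m⁻³.
N² = (g/ρ₀)·Δρ/Δz = g·(Δρ/ρ₀)/Δz = 9.81 × 1.63 × 10⁻⁴ / 49 = 3.2633 × 10⁻⁵ s⁻².
N = √(3.2633 × 10⁻⁵) = 5.7125 × 10⁻³ rad s⁻¹ ≈ 5.71 × 10⁻³ rad s⁻¹.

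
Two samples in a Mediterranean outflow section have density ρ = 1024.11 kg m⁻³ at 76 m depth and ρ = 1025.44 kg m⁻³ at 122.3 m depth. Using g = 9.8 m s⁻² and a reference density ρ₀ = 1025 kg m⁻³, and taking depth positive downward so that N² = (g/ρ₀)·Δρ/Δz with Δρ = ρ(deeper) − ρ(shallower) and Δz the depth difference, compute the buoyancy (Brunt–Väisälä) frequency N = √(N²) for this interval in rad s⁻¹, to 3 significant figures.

Δρ = 1025.44 − 1024.11 = 1.33 kg m⁻³ over Δz = 122.3 − 76 = 46.3 m.
N² = (9.8/1025) × (1.33/46.3) = 2.7465 × 10⁻⁴ s⁻².
N = √(2.7465 × 10⁻⁴) = 0.016573 rad s⁻¹ ≈ 0.0166 rad s⁻¹.

0.0166 rad s⁻¹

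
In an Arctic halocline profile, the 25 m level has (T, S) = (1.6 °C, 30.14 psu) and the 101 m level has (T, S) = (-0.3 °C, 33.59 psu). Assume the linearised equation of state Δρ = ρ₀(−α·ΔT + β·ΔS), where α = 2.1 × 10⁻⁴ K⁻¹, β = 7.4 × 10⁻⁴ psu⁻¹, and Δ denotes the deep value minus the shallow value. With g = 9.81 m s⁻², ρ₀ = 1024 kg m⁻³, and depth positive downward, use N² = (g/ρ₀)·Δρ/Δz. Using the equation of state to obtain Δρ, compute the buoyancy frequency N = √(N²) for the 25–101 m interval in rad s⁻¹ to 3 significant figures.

ΔT = -1.9 K, ΔS = +3.45 psu (deep − shallow).
Δρ/ρ₀ = −αΔT + βΔS = 3.99 × 10⁻⁴ + 2.553 × 10⁻³ = 2.952 × 10⁻³, so Δρ ≈ 3.023 kg m⁻³.
N² = (g/ρ₀)·Δρ/Δz = g·(Δρ/ρ₀)/Δz = 9.81 × 2.952 × 10⁻³ / 76 = 3.8104 × 10⁻⁴ s⁻².
N = √(3.8104 × 10⁻⁴) = 0.019520 rad s⁻¹ ≈ 0.0195 rad s⁻¹.

0.0195 rad s⁻¹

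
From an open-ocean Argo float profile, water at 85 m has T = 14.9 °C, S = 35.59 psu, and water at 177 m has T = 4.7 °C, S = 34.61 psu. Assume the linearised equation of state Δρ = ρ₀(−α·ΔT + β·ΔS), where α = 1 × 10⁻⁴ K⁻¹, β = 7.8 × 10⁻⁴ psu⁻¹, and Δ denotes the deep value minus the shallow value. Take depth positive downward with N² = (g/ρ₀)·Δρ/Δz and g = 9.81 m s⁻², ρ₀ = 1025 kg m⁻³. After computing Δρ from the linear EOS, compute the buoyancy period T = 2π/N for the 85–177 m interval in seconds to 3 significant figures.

ΔT = -10.2 K, ΔS = -0.98 psu (deep − shallow).
Δρ/ρ₀ = −αΔT + βΔS = 1.02 × 10⁻³ − 7.644 × 10⁻⁴ = 2.556 × 10⁻⁴, so Δρ ≈ 0.2620 kg m⁻³.
N² = (g/ρ₀)·Δρ/Δz = g·(Δρ/ρ₀)/Δz = 9.81 × 2.556 × 10⁻⁴ / 92 = 2.7255 × 10⁻⁵ s⁻².
N = √(2.7255 × 10⁻⁵) = 5.2206 × 10⁻³ rad s⁻¹ → T = 2π/N = 1.2035 × 10³ s ≈ 1.20 × 10³ s.

1.20 × 10³ s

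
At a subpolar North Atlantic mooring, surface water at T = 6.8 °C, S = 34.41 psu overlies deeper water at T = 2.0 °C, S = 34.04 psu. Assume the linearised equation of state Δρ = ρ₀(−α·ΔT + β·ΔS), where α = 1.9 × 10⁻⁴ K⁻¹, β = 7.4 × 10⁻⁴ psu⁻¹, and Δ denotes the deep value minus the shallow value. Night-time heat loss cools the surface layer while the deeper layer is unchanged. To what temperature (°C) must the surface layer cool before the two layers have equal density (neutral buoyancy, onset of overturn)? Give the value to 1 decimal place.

3.4 °C

Neutral buoyancy requires Δρ = 0, i.e. −α(T_deep − T_surf′) + β(S_deep − S_surf) = 0.
T_surf′ = T_deep − (β/α)·ΔS = 2.0 − (7.4 × 10⁻⁴/1.9 × 10⁻⁴)·(-0.37) = 3.441 °C.
Cooling required: 6.8 − (3.441) = 3.359 °C.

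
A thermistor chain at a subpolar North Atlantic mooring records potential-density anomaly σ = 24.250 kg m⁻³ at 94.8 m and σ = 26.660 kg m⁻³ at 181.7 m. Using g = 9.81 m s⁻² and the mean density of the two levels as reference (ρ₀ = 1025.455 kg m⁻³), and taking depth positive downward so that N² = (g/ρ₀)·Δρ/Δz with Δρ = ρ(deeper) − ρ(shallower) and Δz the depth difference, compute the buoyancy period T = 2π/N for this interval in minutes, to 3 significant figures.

6.43 min

Δρ = 1026.660 − 1024.250 = 2.410 kg m⁻³ over Δz = 181.7 − 94.8 = 86.9 m.
N² = (9.81/1025.455) × (2.410/86.9) = 2.6531 × 10⁻⁴ s⁻².
N = √(2.6531 × 10⁻⁴) = 0.016288 rad s⁻¹, so T = 2π/N = 385.76 s = 6.4293 min ≈ 6.43 min.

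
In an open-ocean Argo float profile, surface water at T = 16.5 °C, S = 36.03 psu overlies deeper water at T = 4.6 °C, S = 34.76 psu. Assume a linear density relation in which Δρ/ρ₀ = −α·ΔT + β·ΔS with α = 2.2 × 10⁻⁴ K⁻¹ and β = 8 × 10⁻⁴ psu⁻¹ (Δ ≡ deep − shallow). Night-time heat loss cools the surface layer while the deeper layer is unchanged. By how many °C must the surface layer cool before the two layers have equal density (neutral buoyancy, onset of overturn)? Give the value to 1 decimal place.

7.3 °C

Neutral buoyancy requires Δρ = 0, i.e. −α(T_deep − T_surf′) + β(S_deep − S_surf) = 0.
T_surf′ = T_deep − (β/α)·ΔS = 4.6 − (8 × 10⁻⁴/2.2 × 10⁻⁴)·(-1.27) = 9.218 °C.
Cooling required: 16.5 − (9.218) = 7.282 °C.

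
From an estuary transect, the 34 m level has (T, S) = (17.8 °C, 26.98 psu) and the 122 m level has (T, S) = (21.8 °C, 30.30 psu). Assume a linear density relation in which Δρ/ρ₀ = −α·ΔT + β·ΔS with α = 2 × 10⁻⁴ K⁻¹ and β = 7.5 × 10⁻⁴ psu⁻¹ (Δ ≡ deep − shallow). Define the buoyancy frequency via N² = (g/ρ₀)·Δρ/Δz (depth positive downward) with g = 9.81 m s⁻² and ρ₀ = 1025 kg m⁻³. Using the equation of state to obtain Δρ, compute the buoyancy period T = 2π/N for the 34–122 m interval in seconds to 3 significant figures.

ΔT = +4.0 K, ΔS = +3.32 psu (deep − shallow).
Δρ/ρ₀ = −αΔT + βΔS = -8.00 × 10⁻⁴ + 2.49 × 10⁻³ = 1.69 × 10⁻³, so Δρ ≈ 1.732 kg m⁻³.
N² = (g/ρ₀)·Δρ/Δz = g·(Δρ/ρ₀)/Δz = 9.81 × 1.69 × 10⁻³ / 88 = 1.8840 × 10⁻⁴ s⁻².
N = √(1.8840 × 10⁻⁴) = 0.013726 rad s⁻¹ → T = 2π/N = 457.76 s ≈ 458 s.

458 s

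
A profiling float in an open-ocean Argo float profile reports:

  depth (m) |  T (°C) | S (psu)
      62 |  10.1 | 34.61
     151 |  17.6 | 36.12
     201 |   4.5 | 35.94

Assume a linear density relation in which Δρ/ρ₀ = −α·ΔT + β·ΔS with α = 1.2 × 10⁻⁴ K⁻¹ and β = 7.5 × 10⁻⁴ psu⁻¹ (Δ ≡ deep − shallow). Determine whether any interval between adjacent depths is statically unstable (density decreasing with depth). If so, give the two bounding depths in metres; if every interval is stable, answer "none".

Evaluate Δρ/ρ₀ = −αΔT + βΔS across each adjacent pair:
  62–151 m: −αΔT+βΔS = −(1.2 × 10⁻⁴)(+7.5)+(7.5 × 10⁻⁴)(+1.51) = 2.3 × 10⁻⁴ → stable
  151–201 m: −αΔT+βΔS = −(1.2 × 10⁻⁴)(-13.1)+(7.5 × 10⁻⁴)(-0.18) = 1.4 × 10⁻³ → stable
Every interval has Δρ > 0: the column is stably stratified throughout.

none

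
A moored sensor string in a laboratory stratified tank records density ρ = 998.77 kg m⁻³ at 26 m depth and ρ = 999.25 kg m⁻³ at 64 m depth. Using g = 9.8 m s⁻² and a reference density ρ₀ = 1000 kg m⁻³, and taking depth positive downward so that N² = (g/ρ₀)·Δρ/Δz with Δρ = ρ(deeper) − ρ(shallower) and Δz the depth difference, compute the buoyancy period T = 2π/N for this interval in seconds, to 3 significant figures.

Δρ = 999.25 − 998.77 = 0.48 kg m⁻³ over Δz = 64 − 26 = 38 m.
N² = (9.8/1000) × (0.48/38) = 1.2379 × 10⁻⁴ s⁻².
N = √(1.2379 × 10⁻⁴) = 0.011126 rad s⁻¹, so T = 2π/N = 564.73 s ≈ 565 s.

565 s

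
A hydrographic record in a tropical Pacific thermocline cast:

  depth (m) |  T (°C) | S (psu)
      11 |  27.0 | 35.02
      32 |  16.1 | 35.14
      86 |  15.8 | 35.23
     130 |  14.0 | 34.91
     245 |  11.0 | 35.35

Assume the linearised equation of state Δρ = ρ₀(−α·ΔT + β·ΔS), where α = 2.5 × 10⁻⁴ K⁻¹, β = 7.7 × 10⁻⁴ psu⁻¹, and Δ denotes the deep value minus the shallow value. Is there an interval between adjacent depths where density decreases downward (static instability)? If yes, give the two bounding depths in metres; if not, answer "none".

Evaluate Δρ/ρ₀ = −αΔT + βΔS across each adjacent pair:
  11–32 m: −αΔT+βΔS = −(2.5 × 10⁻⁴)(-10.9)+(7.7 × 10⁻⁴)(+0.12) = 2.8 × 10⁻³ → stable
  32–86 m: −αΔT+βΔS = −(2.5 × 10⁻⁴)(-0.3)+(7.7 × 10⁻⁴)(+0.09) = 1.4 × 10⁻⁴ → stable
  86–130 m: −αΔT+βΔS = −(2.5 × 10⁻⁴)(-1.8)+(7.7 × 10⁻⁴)(-0.32) = 2.0 × 10⁻⁴ → stable
  130–245 m: −αΔT+βΔS = −(2.5 × 10⁻⁴)(-3.0)+(7.7 × 10⁻⁴)(+0.44) = 1.1 × 10⁻³ → stable
Every interval has Δρ > 0: the column is stably stratified throughout.

none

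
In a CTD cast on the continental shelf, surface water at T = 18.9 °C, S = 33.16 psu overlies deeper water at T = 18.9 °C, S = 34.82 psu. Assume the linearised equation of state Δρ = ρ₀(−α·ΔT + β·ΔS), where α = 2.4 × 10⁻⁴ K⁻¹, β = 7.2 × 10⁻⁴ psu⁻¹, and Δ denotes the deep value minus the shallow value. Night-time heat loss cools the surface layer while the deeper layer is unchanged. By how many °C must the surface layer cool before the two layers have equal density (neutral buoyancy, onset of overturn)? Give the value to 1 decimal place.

Neutral buoyancy requires Δρ = 0, i.e. −α(T_deep − T_surf′) + β(S_deep − S_surf) = 0.
T_surf′ = T_deep − (β/α)·ΔS = 18.9 − (7.2 × 10⁻⁴/2.4 × 10⁻⁴)·(+1.66) = 13.920 °C.
Cooling required: 18.9 − (13.920) = 4.980 °C.

5.0 °C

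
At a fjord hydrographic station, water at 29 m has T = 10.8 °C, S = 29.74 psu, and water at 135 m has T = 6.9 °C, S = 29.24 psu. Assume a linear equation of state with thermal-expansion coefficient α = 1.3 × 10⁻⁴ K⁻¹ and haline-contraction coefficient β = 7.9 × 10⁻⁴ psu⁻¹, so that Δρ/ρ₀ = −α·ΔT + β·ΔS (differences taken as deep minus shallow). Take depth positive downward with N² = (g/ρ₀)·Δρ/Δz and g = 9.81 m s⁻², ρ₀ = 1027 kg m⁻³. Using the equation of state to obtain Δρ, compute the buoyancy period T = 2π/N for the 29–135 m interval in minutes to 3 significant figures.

32.5 min

ΔT = -3.9 K, ΔS = -0.50 psu (deep − shallow).
Δρ/ρ₀ = −αΔT + βΔS = 5.07 × 10⁻⁴ − 3.95 × 10⁻⁴ = 1.12 × 10⁻⁴, so Δρ ≈ 0.1150 kg m⁻³.
N² = (g/ρ₀)·Δρ/Δz = g·(Δρ/ρ₀)/Δz = 9.81 × 1.12 × 10⁻⁴ / 106 = 1.0365 × 10⁻⁵ s⁻².
N = √(1.0365 × 10⁻⁵) = 3.2195 × 10⁻³ rad s⁻¹ → T = 2π/N = 1.9516 × 10³ s = 32.527 min ≈ 32.5 min.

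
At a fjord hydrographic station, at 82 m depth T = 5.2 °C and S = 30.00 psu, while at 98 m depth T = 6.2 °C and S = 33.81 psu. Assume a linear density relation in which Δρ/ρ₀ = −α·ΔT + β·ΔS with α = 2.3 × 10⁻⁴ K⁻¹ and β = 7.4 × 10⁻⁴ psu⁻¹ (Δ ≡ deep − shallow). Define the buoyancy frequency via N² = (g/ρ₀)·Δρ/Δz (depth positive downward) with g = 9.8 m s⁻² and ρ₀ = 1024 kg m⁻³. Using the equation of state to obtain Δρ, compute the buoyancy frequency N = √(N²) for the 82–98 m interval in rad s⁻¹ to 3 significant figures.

ΔT = +1.0 K, ΔS = +3.81 psu (deep − shallow).
Δρ/ρ₀ = −αΔT + βΔS = -2.30 × 10⁻⁴ + 2.8194 × 10⁻³ = 2.5894 × 10⁻³, so Δρ ≈ 2.652 kg m⁻³.
N² = (g/ρ₀)·Δρ/Δz = g·(Δρ/ρ₀)/Δz = 9.8 × 2.5894 × 10⁻³ / 16 = 1.5860 × 10⁻³ s⁻².
N = √(1.5860 × 10⁻³) = 0.039825 rad s⁻¹ ≈ 0.0398 rad s⁻¹.

0.0398 rad s⁻¹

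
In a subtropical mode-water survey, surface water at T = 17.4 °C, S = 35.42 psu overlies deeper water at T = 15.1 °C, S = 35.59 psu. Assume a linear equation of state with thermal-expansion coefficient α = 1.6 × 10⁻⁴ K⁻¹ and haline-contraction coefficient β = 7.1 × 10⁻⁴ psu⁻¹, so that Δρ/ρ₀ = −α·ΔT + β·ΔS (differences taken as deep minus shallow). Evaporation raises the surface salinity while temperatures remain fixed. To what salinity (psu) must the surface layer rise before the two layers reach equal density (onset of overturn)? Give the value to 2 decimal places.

Neutral buoyancy requires −α(T_deep − T_surf) + β(S_deep − S_surf′) = 0.
S_surf′ = S_deep − (α/β)·ΔT = 35.59 − (1.6 × 10⁻⁴/7.1 × 10⁻⁴)·(-2.3) = 36.1083 psu.
Increase required: 36.1083 − 35.42 = 0.6883 psu.

36.11 psu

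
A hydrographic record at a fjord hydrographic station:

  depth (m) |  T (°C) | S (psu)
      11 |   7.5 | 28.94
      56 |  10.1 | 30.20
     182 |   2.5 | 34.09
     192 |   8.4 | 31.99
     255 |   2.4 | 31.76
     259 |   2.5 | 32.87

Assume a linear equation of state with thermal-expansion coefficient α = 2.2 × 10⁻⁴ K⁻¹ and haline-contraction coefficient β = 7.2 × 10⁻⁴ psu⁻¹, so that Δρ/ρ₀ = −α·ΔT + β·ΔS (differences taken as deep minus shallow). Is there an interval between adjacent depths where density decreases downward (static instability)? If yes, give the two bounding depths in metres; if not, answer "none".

182–192 m

Evaluate Δρ/ρ₀ = −αΔT + βΔS across each adjacent pair:
  11–56 m: −αΔT+βΔS = −(2.2 × 10⁻⁴)(+2.6)+(7.2 × 10⁻⁴)(+1.26) = 3.4 × 10⁻⁴ → stable
  56–182 m: −αΔT+βΔS = −(2.2 × 10⁻⁴)(-7.6)+(7.2 × 10⁻⁴)(+3.89) = 4.5 × 10⁻³ → stable
  182–192 m: −αΔT+βΔS = −(2.2 × 10⁻⁴)(+5.9)+(7.2 × 10⁻⁴)(-2.10) = -2.8 × 10⁻³ → UNSTABLE
  192–255 m: −αΔT+βΔS = −(2.2 × 10⁻⁴)(-6.0)+(7.2 × 10⁻⁴)(-0.23) = 1.2 × 10⁻³ → stable
  255–259 m: −αΔT+βΔS = −(2.2 × 10⁻⁴)(+0.1)+(7.2 × 10⁻⁴)(+1.11) = 7.8 × 10⁻⁴ → stable
The 182–192 m interval has Δρ < 0: lighter water underlies denser water.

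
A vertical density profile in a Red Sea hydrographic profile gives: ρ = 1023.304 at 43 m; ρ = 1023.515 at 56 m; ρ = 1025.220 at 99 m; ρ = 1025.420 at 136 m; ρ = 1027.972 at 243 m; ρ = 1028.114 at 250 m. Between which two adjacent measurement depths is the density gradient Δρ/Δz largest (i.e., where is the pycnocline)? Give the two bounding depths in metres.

Compute the density gradient over each adjacent pair:
  43–56 m: Δρ/Δz = 0.211/13 = 0.016 kg m⁻⁴
  56–99 m: Δρ/Δz = 1.705/43 = 0.040 kg m⁻⁴
  99–136 m: Δρ/Δz = 0.200/37 = 5.4 × 10⁻³ kg m⁻⁴
  136–243 m: Δρ/Δz = 2.552/107 = 0.024 kg m⁻⁴
  243–250 m: Δρ/Δz = 0.142/7 = 0.020 kg m⁻⁴
The largest gradient is in the 56–99 m interval — the pycnocline.

56–99 m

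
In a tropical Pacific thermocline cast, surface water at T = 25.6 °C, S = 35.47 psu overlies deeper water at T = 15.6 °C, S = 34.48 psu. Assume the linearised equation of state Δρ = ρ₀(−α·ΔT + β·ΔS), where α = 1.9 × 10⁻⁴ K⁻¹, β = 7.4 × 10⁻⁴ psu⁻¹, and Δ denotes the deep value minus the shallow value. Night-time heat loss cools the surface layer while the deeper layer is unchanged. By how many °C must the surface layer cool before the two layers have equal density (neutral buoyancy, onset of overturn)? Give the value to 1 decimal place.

Neutral buoyancy requires Δρ = 0, i.e. −α(T_deep − T_surf′) + β(S_deep − S_surf) = 0.
T_surf′ = T_deep − (β/α)·ΔS = 15.6 − (7.4 × 10⁻⁴/1.9 × 10⁻⁴)·(-0.99) = 19.456 °C.
Cooling required: 25.6 − (19.456) = 6.144 °C.

6.1 °C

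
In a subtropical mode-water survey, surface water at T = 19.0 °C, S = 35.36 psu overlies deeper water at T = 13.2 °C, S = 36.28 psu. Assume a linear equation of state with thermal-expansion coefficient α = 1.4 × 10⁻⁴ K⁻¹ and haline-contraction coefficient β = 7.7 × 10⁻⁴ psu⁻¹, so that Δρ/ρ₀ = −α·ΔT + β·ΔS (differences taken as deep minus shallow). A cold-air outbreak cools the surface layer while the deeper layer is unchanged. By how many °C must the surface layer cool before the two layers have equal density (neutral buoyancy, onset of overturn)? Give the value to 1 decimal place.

10.9 °C

Neutral buoyancy requires Δρ = 0, i.e. −α(T_deep − T_surf′) + β(S_deep − S_surf) = 0.
T_surf′ = T_deep − (β/α)·ΔS = 13.2 − (7.7 × 10⁻⁴/1.4 × 10⁻⁴)·(+0.92) = 8.140 °C.
Cooling required: 19.0 − (8.140) = 10.860 °C.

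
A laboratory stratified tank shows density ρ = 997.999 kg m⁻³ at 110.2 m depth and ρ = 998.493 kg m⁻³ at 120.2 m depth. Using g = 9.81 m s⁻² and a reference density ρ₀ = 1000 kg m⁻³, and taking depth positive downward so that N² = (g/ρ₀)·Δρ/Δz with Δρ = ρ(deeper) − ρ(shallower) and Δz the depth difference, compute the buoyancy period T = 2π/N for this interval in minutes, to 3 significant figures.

4.76 min

Δρ = 998.493 − 997.999 = 0.494 kg m⁻³ over Δz = 120.2 − 110.2 = 10 m.
N² = (9.81/1000) × (0.494/10) = 4.8461 × 10⁻⁴ s⁻².
N = √(4.8461 × 10⁻⁴) = 0.022014 rad s⁻¹, so T = 2π/N = 285.42 s = 4.7570 min ≈ 4.76 min.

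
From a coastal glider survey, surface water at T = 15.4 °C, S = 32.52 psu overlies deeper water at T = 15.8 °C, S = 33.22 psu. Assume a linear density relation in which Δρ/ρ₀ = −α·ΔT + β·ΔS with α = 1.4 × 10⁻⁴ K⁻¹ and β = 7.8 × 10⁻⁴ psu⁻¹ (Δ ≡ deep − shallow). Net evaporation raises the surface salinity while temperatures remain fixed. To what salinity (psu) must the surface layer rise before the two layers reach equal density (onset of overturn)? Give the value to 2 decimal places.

Neutral buoyancy requires −α(T_deep − T_surf) + β(S_deep − S_surf′) = 0.
S_surf′ = S_deep − (α/β)·ΔT = 33.22 − (1.4 × 10⁻⁴/7.8 × 10⁻⁴)·(+0.4) = 33.1482 psu.
Increase required: 33.1482 − 32.52 = 0.6282 psu.

33.15 psu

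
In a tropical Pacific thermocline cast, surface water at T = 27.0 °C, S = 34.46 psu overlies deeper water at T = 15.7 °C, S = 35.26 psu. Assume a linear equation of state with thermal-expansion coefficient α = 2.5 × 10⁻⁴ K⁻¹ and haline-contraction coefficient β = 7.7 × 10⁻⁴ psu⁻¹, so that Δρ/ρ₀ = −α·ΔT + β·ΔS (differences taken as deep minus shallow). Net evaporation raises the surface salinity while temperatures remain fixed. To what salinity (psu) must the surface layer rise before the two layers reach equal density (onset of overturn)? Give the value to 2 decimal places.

38.93 psu

Neutral buoyancy requires −α(T_deep − T_surf) + β(S_deep − S_surf′) = 0.
S_surf′ = S_deep − (α/β)·ΔT = 35.26 − (2.5 × 10⁻⁴/7.7 × 10⁻⁴)·(-11.3) = 38.9288 psu.
Increase required: 38.9288 − 34.46 = 4.4688 psu.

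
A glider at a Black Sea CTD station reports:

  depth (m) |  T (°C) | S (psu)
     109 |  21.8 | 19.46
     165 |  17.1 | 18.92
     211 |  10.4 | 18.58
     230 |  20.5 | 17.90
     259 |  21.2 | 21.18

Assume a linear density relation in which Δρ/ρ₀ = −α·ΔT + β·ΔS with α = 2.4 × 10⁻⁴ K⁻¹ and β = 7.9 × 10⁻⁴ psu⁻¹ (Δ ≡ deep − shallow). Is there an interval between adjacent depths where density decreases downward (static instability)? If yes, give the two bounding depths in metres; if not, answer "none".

Evaluate Δρ/ρ₀ = −αΔT + βΔS across each adjacent pair:
  109–165 m: −αΔT+βΔS = −(2.4 × 10⁻⁴)(-4.7)+(7.9 × 10⁻⁴)(-0.54) = 7.0 × 10⁻⁴ → stable
  165–211 m: −αΔT+βΔS = −(2.4 × 10⁻⁴)(-6.7)+(7.9 × 10⁻⁴)(-0.34) = 1.3 × 10⁻³ → stable
  211–230 m: −αΔT+βΔS = −(2.4 × 10⁻⁴)(+10.1)+(7.9 × 10⁻⁴)(-0.68) = -3.0 × 10⁻³ → UNSTABLE
  230–259 m: −αΔT+βΔS = −(2.4 × 10⁻⁴)(+0.7)+(7.9 × 10⁻⁴)(+3.28) = 2.4 × 10⁻³ → stable
The 211–230 m interval has Δρ < 0: lighter water underlies denser water.

211–230 m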